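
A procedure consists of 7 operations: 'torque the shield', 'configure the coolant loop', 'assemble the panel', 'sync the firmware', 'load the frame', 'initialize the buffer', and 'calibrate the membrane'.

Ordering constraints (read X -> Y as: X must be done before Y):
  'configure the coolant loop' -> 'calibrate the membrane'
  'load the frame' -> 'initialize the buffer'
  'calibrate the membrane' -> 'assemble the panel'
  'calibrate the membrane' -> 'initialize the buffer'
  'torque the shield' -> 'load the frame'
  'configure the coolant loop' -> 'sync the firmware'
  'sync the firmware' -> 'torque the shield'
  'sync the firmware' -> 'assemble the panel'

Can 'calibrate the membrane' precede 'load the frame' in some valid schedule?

Yes

The constraints leave 'calibrate the membrane' and 'load the frame' unordered relative to each other; nothing requires 'load the frame' earlier.
That means at least one valid schedule has 'calibrate the membrane' before 'load the frame'.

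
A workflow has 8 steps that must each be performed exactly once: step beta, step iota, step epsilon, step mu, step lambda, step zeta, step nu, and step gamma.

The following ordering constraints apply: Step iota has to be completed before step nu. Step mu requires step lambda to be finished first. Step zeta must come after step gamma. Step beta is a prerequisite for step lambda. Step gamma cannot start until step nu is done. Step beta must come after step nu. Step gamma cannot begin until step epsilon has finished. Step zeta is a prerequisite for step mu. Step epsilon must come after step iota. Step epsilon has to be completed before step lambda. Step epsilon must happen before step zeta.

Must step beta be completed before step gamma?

No

Step beta and step gamma are not related by any chain of constraints.
There exist valid orderings with step gamma before step beta, so step beta is not required to come first.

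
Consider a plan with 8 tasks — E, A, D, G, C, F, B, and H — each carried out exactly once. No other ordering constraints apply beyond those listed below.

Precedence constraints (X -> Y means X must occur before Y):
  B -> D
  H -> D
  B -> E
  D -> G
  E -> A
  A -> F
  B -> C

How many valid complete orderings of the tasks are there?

The tasks with no prerequisites are B, H; any of them can be placed first.
Enumerating by repeatedly choosing an available task (one whose prerequisites are all placed) gives 200 distinct complete orderings.

200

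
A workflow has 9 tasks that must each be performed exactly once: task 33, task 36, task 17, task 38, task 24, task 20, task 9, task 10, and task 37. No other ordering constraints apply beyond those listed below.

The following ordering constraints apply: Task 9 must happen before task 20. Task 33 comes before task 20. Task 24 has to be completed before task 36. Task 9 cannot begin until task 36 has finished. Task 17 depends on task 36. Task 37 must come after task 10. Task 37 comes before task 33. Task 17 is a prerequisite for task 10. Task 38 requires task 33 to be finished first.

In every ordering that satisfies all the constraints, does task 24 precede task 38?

Yes

Chaining the stated constraints: task 24 → task 36 → task 17 → task 10 → task 37 → task 33 → task 38.
So task 24 must precede task 38 in any valid ordering.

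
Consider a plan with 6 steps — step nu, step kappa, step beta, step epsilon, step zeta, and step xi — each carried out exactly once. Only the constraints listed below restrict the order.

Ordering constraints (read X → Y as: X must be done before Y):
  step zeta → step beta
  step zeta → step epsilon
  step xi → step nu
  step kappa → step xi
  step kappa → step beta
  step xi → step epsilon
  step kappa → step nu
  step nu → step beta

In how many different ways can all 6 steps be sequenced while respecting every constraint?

11

The steps with no prerequisites are step kappa, step zeta; any of them can be placed first.
Enumerating by repeatedly choosing an available step (one whose prerequisites are all placed) gives 11 distinct complete orderings.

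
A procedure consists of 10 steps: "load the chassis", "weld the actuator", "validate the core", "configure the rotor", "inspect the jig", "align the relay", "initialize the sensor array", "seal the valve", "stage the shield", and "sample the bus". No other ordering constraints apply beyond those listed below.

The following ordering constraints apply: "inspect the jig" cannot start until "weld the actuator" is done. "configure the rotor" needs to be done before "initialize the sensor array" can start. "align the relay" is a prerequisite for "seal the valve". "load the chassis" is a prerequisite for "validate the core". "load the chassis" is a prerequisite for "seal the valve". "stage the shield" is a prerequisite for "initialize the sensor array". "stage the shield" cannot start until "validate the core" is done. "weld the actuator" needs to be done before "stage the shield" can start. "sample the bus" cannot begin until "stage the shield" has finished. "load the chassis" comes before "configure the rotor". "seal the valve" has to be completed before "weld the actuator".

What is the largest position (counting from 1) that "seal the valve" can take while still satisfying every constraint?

The steps that are forced after "seal the valve", directly or by a chain of constraints, are "weld the actuator", "inspect the jig", "initialize the sensor array", "stage the shield", "sample the bus". That's 5 steps.
So at least 5 steps follow "seal the valve", putting "seal the valve" no later than position 5. That position is achievable by scheduling everything else first.

5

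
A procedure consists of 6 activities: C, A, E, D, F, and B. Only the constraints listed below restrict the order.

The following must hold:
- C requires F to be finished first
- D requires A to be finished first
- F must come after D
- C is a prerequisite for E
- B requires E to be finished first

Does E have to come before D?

No

In fact the dependencies run the other way: D → F → C → E.
So E never precedes D.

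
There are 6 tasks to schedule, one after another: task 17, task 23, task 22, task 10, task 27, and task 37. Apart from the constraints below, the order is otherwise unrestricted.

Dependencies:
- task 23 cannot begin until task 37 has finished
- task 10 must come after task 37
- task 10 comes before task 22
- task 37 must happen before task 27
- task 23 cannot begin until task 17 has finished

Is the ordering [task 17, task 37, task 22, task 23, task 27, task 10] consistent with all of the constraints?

No

Here task 10 comes after task 22.
But one of the constraints requires task 10 before task 22, so this ordering violates it.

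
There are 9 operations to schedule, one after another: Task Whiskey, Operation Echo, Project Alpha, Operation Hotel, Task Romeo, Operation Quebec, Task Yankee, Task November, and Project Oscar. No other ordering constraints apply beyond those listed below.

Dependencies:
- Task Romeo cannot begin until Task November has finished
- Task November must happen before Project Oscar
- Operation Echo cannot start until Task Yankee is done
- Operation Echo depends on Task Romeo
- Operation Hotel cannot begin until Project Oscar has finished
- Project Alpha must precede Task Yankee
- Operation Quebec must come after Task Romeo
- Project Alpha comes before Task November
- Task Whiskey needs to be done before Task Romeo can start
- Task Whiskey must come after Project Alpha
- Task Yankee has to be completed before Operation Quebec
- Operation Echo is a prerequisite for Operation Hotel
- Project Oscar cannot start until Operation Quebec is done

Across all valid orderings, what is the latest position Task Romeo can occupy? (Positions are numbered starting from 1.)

5

Every operation that must follow Task Romeo has to come after it. Tracing all chains starting from Task Romeo, those operations are: Operation Echo, Operation Hotel, Operation Quebec, Project Oscar — 4 in total.
So at least 4 operations follow Task Romeo, putting Task Romeo no later than position 5. That position is achievable by scheduling everything else first.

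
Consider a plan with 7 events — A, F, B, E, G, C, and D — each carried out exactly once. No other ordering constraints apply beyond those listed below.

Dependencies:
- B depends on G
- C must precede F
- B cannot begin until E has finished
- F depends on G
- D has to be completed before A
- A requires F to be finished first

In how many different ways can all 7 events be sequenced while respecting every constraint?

4 events have no prerequisites (E, G, C, D), so any of them could come first.
Systematically extending each partial ordering one event at a time and counting, there are 144 complete orderings.

144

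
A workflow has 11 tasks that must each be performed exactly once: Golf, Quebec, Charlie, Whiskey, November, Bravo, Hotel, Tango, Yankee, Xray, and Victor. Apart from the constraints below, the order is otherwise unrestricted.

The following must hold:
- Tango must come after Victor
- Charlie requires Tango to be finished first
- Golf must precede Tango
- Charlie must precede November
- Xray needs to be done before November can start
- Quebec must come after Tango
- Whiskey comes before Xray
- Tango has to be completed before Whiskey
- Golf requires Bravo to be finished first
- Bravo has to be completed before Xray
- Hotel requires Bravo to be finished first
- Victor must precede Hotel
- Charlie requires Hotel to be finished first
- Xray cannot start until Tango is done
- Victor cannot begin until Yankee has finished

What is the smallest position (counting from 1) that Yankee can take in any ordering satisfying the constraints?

1

Yankee has no prerequisites at all, so it can go in position 1.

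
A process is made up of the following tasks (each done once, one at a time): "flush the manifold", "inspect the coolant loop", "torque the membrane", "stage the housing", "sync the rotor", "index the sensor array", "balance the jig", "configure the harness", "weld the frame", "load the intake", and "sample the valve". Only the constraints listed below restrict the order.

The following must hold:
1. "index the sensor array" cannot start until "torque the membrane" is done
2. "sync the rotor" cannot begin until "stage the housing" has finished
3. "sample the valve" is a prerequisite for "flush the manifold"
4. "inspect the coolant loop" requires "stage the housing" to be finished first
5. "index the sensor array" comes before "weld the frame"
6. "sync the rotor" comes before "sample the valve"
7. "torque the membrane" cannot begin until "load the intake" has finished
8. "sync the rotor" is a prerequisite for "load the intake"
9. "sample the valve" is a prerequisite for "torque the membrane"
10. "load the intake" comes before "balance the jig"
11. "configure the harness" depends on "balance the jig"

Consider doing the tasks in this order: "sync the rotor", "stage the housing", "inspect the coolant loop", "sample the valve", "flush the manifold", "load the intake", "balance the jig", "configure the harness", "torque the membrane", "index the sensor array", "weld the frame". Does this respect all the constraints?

Here "stage the housing" comes after "sync the rotor".
Since "stage the housing" is required before "sync the rotor", the ordering is invalid.

No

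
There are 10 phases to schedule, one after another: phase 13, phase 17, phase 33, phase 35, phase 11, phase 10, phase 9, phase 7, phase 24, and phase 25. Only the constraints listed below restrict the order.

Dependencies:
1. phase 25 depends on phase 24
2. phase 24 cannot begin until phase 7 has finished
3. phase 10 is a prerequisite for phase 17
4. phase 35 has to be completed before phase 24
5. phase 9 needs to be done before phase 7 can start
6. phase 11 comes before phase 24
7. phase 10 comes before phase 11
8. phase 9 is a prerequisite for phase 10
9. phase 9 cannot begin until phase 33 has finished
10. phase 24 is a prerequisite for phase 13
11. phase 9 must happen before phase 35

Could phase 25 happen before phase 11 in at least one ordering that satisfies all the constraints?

No

Following phase 11 → phase 24 → phase 25, phase 11 must precede phase 25 in every valid ordering.
So no valid ordering can have phase 25 before phase 11.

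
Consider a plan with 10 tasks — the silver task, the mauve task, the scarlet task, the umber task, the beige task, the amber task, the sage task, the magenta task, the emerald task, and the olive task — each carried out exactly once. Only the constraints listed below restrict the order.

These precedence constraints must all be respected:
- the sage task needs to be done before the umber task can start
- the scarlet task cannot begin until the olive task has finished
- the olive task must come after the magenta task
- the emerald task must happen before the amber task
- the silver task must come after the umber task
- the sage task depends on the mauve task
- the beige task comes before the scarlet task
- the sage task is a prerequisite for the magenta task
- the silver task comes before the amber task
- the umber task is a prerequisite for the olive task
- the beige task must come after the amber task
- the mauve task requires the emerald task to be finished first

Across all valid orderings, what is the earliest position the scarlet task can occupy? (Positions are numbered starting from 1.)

Every task that must precede the scarlet task has to come before it. Tracing all chains that end at the scarlet task, those tasks are: the silver task, the mauve task, the umber task, the beige task, the amber task, the sage task, the magenta task, the emerald task, the olive task — 9 in total.
With 9 mandatory predecessors, the earliest the scarlet task can sit is position 9+1 = 10, and placing just those 9 first achieves it.

10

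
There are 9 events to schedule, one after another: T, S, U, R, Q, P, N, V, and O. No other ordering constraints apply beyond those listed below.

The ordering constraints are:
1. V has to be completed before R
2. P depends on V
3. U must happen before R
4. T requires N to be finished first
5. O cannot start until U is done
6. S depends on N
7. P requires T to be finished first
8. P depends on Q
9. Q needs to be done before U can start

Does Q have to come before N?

No

No chain of constraints connects Q to N in either direction.
There exist valid orderings with N before Q, so Q is not required to come first.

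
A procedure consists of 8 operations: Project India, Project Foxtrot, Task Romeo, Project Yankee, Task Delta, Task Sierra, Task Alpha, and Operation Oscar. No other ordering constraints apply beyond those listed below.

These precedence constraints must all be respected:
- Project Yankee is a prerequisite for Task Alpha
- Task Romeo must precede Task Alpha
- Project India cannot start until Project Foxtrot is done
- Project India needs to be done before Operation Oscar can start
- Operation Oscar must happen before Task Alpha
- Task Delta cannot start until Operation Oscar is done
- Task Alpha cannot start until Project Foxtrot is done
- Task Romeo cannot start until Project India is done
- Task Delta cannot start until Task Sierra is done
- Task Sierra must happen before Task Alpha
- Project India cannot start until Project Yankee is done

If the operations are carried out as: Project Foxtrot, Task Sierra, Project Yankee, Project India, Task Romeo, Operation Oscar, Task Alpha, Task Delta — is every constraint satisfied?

Yes

Every stated constraint is respected: Task Sierra sits at position 2, ahead of Task Delta at position 8, and each of the other listed pairs likewise has the predecessor earlier in the sequence.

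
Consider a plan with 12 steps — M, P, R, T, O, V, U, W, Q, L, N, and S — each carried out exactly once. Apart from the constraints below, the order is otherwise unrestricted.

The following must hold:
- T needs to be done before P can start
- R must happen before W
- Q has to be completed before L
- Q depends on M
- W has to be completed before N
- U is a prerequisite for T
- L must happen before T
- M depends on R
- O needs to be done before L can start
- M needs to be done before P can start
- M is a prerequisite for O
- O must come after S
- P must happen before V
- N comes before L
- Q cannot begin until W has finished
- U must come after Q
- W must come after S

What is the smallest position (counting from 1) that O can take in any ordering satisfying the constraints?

Every step that must precede O has to come before it. Tracing all chains that end at O, those steps are: M, R, S — 3 in total.
So at minimum 3 steps come before O, putting O no earlier than position 4. That position is achievable by scheduling exactly those predecessors first.

4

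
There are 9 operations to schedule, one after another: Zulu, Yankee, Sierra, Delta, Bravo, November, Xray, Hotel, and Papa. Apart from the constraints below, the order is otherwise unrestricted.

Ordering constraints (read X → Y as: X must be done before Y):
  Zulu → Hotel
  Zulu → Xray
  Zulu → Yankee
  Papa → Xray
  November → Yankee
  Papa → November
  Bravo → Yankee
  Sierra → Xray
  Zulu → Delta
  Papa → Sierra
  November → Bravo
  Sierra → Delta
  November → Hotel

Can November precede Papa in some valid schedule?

There is a dependency chain Papa → November, so November always comes after Papa.
Hence November can never be scheduled before Papa.

No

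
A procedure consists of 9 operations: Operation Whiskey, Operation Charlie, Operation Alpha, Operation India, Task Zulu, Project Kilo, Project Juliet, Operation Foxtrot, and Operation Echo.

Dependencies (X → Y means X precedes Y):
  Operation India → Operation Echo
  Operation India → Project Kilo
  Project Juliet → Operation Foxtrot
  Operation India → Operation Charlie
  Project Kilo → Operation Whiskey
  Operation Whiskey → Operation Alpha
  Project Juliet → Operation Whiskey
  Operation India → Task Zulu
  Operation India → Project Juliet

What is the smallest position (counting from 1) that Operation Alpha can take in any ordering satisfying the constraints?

5

The operations that are forced before Operation Alpha, directly or transitively, are Operation Whiskey, Operation India, Project Kilo, Project Juliet. That's 4 operations.
So at minimum 4 operations come before Operation Alpha, putting Operation Alpha no earlier than position 5. That position is achievable by scheduling exactly those predecessors first.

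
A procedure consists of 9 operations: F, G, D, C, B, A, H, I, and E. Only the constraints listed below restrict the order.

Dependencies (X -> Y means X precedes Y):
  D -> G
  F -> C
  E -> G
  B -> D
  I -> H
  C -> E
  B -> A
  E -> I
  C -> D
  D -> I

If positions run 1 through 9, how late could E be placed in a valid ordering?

Every operation that must follow E has to come after it. Tracing all chains starting from E, those operations are: G, H, I — 3 in total.
With 3 mandatory successors out of 9 operations total, the latest slot for E is 9−3 = 6, and it's reachable by doing all non-successors before E.

6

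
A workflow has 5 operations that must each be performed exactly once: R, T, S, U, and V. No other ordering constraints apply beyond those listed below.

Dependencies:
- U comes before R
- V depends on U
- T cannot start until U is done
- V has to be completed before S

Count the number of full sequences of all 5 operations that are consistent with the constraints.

12

U is the only operation with nothing required before it, so every ordering starts there.
Systematically extending each partial ordering one operation at a time and counting, there are 12 complete orderings.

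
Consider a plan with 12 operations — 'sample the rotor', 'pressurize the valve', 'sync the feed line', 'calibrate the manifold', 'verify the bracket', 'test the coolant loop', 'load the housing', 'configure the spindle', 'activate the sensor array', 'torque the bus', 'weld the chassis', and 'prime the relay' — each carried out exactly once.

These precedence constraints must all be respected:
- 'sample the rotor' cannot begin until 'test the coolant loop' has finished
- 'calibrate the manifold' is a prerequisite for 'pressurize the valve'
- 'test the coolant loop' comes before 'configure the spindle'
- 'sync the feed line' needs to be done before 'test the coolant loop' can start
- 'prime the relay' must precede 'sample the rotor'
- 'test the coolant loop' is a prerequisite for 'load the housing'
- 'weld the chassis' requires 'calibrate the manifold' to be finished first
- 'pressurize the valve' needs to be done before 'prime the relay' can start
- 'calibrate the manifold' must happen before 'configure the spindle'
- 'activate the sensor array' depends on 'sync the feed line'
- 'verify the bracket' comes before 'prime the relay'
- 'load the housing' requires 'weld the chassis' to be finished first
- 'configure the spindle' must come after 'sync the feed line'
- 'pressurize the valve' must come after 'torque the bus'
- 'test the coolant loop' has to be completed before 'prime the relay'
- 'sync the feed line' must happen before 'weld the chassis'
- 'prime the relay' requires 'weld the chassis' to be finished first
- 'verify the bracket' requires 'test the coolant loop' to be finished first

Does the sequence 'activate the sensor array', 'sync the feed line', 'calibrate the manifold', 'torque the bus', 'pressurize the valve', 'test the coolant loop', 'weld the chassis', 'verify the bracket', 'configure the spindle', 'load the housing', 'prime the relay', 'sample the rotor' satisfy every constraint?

No

The sequence places 'activate the sensor array' ahead of 'sync the feed line'.
But one of the constraints requires 'sync the feed line' before 'activate the sensor array', so this ordering violates it.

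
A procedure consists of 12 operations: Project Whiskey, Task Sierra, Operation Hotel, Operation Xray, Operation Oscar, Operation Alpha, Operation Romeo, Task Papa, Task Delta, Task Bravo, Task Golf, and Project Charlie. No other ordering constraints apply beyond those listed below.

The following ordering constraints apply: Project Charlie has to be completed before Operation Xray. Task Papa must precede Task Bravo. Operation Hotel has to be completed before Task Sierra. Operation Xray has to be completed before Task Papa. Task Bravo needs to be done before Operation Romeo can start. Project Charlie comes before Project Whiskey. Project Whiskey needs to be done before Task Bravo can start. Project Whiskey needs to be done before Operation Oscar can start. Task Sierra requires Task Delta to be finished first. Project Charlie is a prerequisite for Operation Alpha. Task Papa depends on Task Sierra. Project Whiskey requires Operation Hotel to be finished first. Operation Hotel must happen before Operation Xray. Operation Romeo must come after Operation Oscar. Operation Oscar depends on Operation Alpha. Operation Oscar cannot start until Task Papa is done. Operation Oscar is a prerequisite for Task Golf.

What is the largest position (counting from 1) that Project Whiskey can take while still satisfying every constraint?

8

Every operation that must follow Project Whiskey has to come after it. Tracing all chains starting from Project Whiskey, those operations are: Operation Oscar, Operation Romeo, Task Bravo, Task Golf — 4 in total.
With 4 mandatory successors out of 12 operations total, the latest slot for Project Whiskey is 12−4 = 8, and it's reachable by doing all non-successors before Project Whiskey.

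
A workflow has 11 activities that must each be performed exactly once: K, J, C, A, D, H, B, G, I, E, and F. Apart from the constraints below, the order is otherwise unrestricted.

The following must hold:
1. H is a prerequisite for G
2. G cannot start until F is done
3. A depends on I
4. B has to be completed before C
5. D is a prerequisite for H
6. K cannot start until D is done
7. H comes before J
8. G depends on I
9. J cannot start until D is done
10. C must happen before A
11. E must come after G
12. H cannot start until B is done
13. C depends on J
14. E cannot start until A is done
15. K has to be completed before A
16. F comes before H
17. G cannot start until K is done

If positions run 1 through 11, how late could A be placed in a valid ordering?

Following the constraints forward from A, its only required successor is E.
With 1 mandatory successor out of 11 activities total, the latest slot for A is 11−1 = 10, and it's reachable by doing all non-successors before A.

10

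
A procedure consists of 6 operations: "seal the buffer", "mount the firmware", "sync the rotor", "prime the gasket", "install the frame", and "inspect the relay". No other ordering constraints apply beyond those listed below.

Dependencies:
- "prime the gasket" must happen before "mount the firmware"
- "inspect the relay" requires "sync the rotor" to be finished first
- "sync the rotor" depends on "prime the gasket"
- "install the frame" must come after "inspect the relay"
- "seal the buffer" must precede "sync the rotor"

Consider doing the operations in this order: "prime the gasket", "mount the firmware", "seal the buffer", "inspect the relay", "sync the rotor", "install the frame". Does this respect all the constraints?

No

The sequence places "inspect the relay" ahead of "sync the rotor".
But one of the constraints requires "sync the rotor" before "inspect the relay", so this ordering violates it.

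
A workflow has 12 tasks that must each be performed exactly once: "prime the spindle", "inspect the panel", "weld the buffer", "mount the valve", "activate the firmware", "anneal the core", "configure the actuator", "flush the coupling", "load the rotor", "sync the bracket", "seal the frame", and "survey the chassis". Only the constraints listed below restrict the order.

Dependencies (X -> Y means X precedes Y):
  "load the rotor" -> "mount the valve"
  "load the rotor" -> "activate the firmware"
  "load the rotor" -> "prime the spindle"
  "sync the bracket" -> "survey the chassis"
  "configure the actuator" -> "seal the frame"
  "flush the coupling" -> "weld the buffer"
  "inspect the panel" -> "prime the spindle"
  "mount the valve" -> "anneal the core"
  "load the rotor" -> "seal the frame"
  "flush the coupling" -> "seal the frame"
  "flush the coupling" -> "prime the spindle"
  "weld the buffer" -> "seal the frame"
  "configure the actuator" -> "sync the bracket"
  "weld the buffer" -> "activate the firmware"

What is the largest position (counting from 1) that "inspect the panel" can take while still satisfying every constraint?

11

The only task forced after "inspect the panel" (directly or by a chain) is "prime the spindle".
With 1 mandatory successor out of 12 tasks total, the latest slot for "inspect the panel" is 12−1 = 11, and it's reachable by doing all non-successors before "inspect the panel".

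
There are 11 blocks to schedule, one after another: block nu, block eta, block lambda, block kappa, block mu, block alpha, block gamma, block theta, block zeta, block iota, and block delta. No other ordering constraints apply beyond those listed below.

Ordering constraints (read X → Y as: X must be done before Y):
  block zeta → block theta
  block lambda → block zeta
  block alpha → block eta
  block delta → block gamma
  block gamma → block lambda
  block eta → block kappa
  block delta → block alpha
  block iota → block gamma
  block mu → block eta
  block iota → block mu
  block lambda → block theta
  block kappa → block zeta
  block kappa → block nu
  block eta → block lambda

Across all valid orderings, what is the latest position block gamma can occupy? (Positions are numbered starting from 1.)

The blocks that are forced after block gamma, directly or by a chain of constraints, are block lambda, block theta, block zeta. That's 3 blocks.
With 3 mandatory successors out of 11 blocks total, the latest slot for block gamma is 11−3 = 8, and it's reachable by doing all non-successors before block gamma.

8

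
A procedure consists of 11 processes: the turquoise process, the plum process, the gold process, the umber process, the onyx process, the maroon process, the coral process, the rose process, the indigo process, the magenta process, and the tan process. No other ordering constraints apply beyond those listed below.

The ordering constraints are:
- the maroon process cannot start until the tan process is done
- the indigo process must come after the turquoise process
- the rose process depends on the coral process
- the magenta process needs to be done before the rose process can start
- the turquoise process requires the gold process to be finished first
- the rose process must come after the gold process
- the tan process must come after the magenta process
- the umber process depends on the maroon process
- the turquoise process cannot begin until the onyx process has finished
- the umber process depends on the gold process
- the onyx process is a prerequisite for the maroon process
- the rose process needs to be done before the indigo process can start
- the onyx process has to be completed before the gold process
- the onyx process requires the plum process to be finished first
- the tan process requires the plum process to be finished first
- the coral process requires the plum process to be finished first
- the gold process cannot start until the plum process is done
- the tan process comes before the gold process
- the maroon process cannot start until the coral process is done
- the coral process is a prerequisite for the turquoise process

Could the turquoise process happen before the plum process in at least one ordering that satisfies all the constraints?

There is a dependency chain the plum process → the gold process → the turquoise process, so the turquoise process always comes after the plum process.
Hence the turquoise process can never be scheduled before the plum process.

No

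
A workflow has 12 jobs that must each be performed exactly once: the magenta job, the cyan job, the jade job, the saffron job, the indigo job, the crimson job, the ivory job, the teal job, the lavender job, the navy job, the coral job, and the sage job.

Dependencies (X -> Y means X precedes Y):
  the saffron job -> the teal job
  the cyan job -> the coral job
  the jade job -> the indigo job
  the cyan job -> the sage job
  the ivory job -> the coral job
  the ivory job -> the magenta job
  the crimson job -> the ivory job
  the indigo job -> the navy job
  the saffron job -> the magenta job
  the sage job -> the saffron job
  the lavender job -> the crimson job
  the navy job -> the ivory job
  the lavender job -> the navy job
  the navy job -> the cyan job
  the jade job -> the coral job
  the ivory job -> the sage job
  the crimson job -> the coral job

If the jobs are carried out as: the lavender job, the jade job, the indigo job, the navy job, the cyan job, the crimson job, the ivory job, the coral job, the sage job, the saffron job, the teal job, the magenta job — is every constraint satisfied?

Checking each listed constraint against this order: for instance, the jade job is in position 2 and the coral job in position 8, so that constraint holds — and the remaining constraints check out the same way.

Yes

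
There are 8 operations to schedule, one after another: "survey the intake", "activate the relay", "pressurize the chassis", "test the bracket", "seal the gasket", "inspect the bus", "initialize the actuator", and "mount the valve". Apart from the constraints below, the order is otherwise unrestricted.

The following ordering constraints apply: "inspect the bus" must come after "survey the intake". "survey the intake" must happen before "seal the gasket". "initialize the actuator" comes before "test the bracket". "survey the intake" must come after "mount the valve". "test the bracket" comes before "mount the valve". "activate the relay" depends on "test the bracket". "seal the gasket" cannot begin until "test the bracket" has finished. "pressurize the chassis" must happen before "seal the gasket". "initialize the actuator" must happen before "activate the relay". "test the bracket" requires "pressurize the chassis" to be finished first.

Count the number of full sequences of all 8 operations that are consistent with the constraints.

20

2 operations have no prerequisites ("pressurize the chassis", "initialize the actuator"), so any of them could come first.
Enumerating by repeatedly choosing an available operation (one whose prerequisites are all placed) gives 20 distinct complete orderings.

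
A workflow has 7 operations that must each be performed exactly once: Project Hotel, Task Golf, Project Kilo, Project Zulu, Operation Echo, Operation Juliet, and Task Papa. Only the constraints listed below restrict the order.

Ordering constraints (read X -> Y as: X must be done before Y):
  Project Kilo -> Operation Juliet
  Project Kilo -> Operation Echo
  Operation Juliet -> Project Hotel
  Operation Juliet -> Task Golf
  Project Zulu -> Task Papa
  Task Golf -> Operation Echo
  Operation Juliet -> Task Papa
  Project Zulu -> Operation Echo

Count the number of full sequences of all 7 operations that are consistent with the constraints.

2 operations have no prerequisites (Project Kilo, Project Zulu), so any of them could come first.
Systematically extending each partial ordering one operation at a time and counting, there are 49 complete orderings.

49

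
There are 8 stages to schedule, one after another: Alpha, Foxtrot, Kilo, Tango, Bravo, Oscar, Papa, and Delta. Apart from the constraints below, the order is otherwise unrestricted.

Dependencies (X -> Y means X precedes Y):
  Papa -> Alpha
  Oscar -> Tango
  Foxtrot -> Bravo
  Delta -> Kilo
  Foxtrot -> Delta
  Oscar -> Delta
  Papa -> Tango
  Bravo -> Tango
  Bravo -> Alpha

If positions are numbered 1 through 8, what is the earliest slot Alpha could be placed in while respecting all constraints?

Every stage that must precede Alpha has to come before it. Tracing all chains that end at Alpha, those stages are: Foxtrot, Bravo, Papa — 3 in total.
So at minimum 3 stages come before Alpha, putting Alpha no earlier than position 4. That position is achievable by scheduling exactly those predecessors first.

4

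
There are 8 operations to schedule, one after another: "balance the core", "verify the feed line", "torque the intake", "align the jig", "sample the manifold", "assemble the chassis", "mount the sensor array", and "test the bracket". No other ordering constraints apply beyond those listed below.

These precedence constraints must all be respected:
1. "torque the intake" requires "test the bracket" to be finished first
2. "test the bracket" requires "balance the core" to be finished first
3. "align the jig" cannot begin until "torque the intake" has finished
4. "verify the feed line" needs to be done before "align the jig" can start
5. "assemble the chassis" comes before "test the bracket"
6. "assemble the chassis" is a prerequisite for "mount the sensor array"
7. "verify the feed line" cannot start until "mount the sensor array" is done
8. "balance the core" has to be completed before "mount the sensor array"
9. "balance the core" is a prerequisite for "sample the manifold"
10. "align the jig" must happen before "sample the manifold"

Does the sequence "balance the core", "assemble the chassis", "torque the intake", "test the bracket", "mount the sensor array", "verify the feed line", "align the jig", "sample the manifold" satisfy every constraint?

No

In the proposed order, "torque the intake" appears before "test the bracket".
Since "test the bracket" is required before "torque the intake", the ordering is invalid.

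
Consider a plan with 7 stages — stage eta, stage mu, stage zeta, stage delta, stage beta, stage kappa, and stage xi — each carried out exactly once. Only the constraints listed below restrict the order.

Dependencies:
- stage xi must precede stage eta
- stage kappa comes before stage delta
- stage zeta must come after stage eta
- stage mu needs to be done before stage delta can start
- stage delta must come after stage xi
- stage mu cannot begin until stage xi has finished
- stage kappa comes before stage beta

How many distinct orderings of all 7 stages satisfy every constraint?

111

2 stages have no prerequisites (stage kappa, stage xi), so any of them could come first.
Counting all ways to extend the partial order to a total order gives 111.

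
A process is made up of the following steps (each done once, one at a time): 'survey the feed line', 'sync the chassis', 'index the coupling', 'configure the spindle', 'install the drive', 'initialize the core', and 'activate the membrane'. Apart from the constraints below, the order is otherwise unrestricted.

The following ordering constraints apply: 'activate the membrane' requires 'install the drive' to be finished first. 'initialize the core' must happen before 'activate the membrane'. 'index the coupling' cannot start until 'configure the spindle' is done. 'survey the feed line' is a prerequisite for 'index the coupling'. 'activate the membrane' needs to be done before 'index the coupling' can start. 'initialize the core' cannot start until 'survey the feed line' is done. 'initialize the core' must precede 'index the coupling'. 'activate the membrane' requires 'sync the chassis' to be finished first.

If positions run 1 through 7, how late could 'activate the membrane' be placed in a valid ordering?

The only step forced after 'activate the membrane' (directly or by a chain) is 'index the coupling'.
With 1 mandatory successor out of 7 steps total, the latest slot for 'activate the membrane' is 7−1 = 6, and it's reachable by doing all non-successors before 'activate the membrane'.

6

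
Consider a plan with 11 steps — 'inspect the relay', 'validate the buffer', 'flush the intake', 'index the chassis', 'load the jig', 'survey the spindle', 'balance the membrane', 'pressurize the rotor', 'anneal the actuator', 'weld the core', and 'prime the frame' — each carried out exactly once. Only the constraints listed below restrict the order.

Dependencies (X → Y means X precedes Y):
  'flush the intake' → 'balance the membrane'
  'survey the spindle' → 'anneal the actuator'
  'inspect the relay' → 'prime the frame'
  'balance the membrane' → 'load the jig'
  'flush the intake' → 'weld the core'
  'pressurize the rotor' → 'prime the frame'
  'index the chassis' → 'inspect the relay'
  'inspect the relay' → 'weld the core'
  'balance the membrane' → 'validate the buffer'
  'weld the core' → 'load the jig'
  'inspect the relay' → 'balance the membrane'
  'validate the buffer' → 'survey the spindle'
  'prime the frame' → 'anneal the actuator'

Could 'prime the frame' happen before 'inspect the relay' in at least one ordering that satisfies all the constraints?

No

There is a dependency chain 'inspect the relay' → 'prime the frame', so 'prime the frame' always comes after 'inspect the relay'.
So no valid ordering can have 'prime the frame' before 'inspect the relay'.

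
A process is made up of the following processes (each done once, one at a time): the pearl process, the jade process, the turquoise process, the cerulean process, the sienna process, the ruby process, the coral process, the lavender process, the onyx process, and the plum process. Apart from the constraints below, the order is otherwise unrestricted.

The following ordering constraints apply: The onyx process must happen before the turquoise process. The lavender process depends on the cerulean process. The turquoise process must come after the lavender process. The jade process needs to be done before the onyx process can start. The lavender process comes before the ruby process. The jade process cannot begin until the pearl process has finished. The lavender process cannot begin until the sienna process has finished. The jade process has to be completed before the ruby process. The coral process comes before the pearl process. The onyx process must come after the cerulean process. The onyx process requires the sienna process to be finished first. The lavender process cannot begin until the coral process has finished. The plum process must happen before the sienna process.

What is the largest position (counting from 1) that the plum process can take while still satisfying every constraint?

5

Following every chain forward from the plum process, the processes that must come later are the turquoise process, the sienna process, the ruby process, the lavender process, the onyx process — 5 of them.
With 5 mandatory successors out of 10 processes total, the latest slot for the plum process is 10−5 = 5, and it's reachable by doing all non-successors before the plum process.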